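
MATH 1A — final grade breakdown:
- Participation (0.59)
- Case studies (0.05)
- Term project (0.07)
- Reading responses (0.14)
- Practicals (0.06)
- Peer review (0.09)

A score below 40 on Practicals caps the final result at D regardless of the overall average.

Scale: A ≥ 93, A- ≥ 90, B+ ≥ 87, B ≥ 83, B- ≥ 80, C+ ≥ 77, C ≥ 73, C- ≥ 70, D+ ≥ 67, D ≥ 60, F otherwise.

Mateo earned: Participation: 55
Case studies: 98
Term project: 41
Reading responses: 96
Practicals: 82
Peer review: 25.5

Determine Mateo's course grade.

Practicals score 82 ≥ 40: minimum met.
Weighted total:
  Participation 55 × 0.59 = 32.45
  Case studies 98 × 0.05 = 4.9
  Term project 41 × 0.07 = 2.87
  Reading responses 96 × 0.14 = 13.44
  Practicals 82 × 0.06 = 4.92
  Peer review 25.5 × 0.09 = 2.295
Sum = 60.875
60.875 is ≥ 60 and < 67 → D

D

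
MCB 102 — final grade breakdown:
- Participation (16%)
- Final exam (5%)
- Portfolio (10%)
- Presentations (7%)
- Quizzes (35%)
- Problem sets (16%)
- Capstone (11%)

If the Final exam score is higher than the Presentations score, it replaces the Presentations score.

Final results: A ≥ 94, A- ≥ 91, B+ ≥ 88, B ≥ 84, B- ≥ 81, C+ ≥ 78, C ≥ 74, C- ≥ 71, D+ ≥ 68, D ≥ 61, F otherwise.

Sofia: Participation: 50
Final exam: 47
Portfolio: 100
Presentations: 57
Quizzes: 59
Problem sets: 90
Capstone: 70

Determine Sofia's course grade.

D

Final exam (47) ≤ Presentations (57), so Presentations stays at 57.
Weighted total:
  Participation 50 × 0.16 = 8
  Final exam 47 × 0.05 = 2.35
  Portfolio 100 × 0.1 = 10
  Presentations 57 × 0.07 = 3.99
  Quizzes 59 × 0.35 = 20.65
  Problem sets 90 × 0.16 = 14.4
  Capstone 70 × 0.11 = 7.7
Sum = 67.09
67.09 is ≥ 61 and < 68 → D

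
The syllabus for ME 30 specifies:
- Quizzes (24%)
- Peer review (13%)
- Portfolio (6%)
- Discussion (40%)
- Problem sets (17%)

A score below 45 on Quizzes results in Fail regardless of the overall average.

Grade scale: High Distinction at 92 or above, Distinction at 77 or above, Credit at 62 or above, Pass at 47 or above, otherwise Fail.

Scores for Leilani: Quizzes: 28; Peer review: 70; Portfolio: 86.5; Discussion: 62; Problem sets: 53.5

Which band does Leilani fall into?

Quizzes score 28 < 45: minimum not met.
Weighted total:
  Quizzes 28 × 0.24 = 6.72
  Peer review 70 × 0.13 = 9.1
  Portfolio 86.5 × 0.06 = 5.19
  Discussion 62 × 0.4 = 24.8
  Problem sets 53.5 × 0.17 = 9.095
Sum = 54.905
Because the Quizzes minimum was not met, the result is Fail.

Fail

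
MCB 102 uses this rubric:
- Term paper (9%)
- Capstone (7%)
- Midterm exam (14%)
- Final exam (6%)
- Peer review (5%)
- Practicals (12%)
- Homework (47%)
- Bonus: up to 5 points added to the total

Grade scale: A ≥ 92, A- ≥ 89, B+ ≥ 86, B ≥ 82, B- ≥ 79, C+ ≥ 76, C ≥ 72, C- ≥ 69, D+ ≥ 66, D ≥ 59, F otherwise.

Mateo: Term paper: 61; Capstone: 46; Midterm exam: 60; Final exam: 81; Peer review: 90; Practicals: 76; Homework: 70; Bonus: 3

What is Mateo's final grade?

C-

Weighted total:
  Term paper 61 × 0.09 = 5.49
  Capstone 46 × 0.07 = 3.22
  Midterm exam 60 × 0.14 = 8.4
  Final exam 81 × 0.06 = 4.86
  Peer review 90 × 0.05 = 4.5
  Practicals 76 × 0.12 = 9.12
  Homework 70 × 0.47 = 32.9
Sum = 68.49
Bonus: 68.49 + 3 = 71.49
71.49 is ≥ 69 and < 72 → C-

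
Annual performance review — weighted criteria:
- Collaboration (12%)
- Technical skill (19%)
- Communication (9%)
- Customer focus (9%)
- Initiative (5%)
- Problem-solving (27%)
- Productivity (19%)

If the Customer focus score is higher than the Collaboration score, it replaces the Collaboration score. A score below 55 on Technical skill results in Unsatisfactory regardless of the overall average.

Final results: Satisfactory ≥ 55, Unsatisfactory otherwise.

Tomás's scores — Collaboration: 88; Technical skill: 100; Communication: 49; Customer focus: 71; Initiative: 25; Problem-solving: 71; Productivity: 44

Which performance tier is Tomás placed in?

Satisfactory

Customer focus (71) ≤ Collaboration (88), so Collaboration stays at 88.
Technical skill score 100 ≥ 55: minimum met.
Weighted total:
  Collaboration 88 × 0.12 = 10.56
  Technical skill 100 × 0.19 = 19
  Communication 49 × 0.09 = 4.41
  Customer focus 71 × 0.09 = 6.39
  Initiative 25 × 0.05 = 1.25
  Problem-solving 71 × 0.27 = 19.17
  Productivity 44 × 0.19 = 8.36
Sum = 69.14
69.14 ≥ 55 → Satisfactory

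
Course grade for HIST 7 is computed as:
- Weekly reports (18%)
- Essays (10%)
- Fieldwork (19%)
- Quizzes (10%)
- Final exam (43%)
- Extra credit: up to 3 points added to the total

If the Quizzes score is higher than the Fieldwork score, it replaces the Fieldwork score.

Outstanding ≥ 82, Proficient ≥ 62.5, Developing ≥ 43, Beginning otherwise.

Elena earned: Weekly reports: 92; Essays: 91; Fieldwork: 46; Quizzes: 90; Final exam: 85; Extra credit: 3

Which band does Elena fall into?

Quizzes (90) > Fieldwork (46), so Fieldwork counts as 90.
Weighted total:
  Weekly reports 92 × 0.18 = 16.56
  Essays 91 × 0.1 = 9.1
  Fieldwork 90 × 0.19 = 17.1
  Quizzes 90 × 0.1 = 9
  Final exam 85 × 0.43 = 36.55
Sum = 88.31
Extra credit: 88.31 + 3 = 91.31
91.31 ≥ 82 → Outstanding

Outstanding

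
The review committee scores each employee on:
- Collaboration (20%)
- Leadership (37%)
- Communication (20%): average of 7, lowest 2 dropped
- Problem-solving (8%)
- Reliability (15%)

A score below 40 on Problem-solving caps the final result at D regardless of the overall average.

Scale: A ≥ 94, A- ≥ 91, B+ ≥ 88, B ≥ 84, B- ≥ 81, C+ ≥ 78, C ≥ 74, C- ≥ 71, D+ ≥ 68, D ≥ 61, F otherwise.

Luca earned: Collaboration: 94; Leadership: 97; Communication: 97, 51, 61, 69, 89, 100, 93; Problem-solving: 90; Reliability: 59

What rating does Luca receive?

Communication: drop 51, 61 → average of remaining 5 = 448/5 = 89.6
Problem-solving score 90 ≥ 40: minimum met.
Weighted total:
  Collaboration 94 × 0.2 = 18.8
  Leadership 97 × 0.37 = 35.89
  Communication 89.6 × 0.2 = 17.92
  Problem-solving 90 × 0.08 = 7.2
  Reliability 59 × 0.15 = 8.85
Sum = 88.66
88.66 is ≥ 88 and < 91 → B+

B+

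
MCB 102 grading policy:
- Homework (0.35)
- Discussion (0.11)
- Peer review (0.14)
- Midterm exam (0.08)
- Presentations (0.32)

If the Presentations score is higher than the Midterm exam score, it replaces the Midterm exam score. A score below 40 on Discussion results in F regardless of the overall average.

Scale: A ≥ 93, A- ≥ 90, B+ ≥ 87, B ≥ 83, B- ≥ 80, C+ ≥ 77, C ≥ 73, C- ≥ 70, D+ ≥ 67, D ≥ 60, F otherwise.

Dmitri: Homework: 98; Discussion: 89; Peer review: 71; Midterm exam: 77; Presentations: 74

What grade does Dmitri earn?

B

Presentations (74) ≤ Midterm exam (77), so Midterm exam stays at 77.
Discussion score 89 ≥ 40: minimum met.
Weighted total:
  Homework 98 × 0.35 = 34.3
  Discussion 89 × 0.11 = 9.79
  Peer review 71 × 0.14 = 9.94
  Midterm exam 77 × 0.08 = 6.16
  Presentations 74 × 0.32 = 23.68
Sum = 83.87
83.87 is ≥ 83 and < 87 → B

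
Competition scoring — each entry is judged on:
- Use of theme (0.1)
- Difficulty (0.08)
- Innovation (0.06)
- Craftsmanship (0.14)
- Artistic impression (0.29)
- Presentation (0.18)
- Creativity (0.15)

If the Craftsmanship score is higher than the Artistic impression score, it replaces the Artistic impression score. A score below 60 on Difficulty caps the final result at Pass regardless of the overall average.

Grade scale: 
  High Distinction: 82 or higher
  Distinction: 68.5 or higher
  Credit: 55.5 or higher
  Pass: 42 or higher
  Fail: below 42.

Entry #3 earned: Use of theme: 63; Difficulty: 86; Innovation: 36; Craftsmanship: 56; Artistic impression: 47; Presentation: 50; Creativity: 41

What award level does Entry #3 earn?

Pass

Craftsmanship (56) > Artistic impression (47), so Artistic impression counts as 56.
Difficulty score 86 ≥ 60: minimum met.
Weighted total:
  Use of theme 63 × 0.1 = 6.3
  Difficulty 86 × 0.08 = 6.88
  Innovation 36 × 0.06 = 2.16
  Craftsmanship 56 × 0.14 = 7.84
  Artistic impression 56 × 0.29 = 16.24
  Presentation 50 × 0.18 = 9
  Creativity 41 × 0.15 = 6.15
Sum = 54.57
54.57 is ≥ 42 and < 55.5 → Pass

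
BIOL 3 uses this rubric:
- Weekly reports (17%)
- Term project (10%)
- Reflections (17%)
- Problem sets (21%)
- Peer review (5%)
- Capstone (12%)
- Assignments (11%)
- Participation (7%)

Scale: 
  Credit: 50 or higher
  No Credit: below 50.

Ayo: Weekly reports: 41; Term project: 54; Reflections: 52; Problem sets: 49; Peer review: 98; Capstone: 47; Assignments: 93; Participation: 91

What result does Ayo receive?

Weighted total:
  Weekly reports 41 × 0.17 = 6.97
  Term project 54 × 0.1 = 5.4
  Reflections 52 × 0.17 = 8.84
  Problem sets 49 × 0.21 = 10.29
  Peer review 98 × 0.05 = 4.9
  Capstone 47 × 0.12 = 5.64
  Assignments 93 × 0.11 = 10.23
  Participation 91 × 0.07 = 6.37
Sum = 58.64
58.64 ≥ 50 → Credit

Credit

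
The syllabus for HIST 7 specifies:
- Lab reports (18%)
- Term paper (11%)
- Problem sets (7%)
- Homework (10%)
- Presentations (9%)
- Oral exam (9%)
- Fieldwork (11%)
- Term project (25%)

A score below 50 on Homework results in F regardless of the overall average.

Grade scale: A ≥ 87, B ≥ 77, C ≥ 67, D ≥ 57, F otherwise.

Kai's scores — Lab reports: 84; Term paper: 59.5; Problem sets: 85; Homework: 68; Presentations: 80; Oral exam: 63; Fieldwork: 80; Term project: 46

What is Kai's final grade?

Homework score 68 ≥ 50: minimum met.
Weighted total:
  Lab reports 84 × 0.18 = 15.12
  Term paper 59.5 × 0.11 = 6.545
  Problem sets 85 × 0.07 = 5.95
  Homework 68 × 0.1 = 6.8
  Presentations 80 × 0.09 = 7.2
  Oral exam 63 × 0.09 = 5.67
  Fieldwork 80 × 0.11 = 8.8
  Term project 46 × 0.25 = 11.5
Sum = 67.585
67.585 is ≥ 67 and < 77 → C

C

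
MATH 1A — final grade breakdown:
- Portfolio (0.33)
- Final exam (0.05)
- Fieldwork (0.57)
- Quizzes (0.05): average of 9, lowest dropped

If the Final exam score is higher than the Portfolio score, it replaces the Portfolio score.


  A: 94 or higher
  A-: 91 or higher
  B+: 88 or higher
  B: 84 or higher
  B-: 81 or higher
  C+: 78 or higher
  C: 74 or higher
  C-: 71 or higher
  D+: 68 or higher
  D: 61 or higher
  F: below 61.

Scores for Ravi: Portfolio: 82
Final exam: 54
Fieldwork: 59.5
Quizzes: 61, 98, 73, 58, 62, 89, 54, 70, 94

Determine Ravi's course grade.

Quizzes: drop 54 → average of remaining 8 = 605/8 = 75.625
Final exam (54) ≤ Portfolio (82), so Portfolio stays at 82.
Weighted total:
  Portfolio 82 × 0.33 = 27.06
  Final exam 54 × 0.05 = 2.7
  Fieldwork 59.5 × 0.57 = 33.915
  Quizzes 75.625 × 0.05 = 3.78125
Sum = 67.45625
67.45625 is ≥ 61 and < 68 → D

D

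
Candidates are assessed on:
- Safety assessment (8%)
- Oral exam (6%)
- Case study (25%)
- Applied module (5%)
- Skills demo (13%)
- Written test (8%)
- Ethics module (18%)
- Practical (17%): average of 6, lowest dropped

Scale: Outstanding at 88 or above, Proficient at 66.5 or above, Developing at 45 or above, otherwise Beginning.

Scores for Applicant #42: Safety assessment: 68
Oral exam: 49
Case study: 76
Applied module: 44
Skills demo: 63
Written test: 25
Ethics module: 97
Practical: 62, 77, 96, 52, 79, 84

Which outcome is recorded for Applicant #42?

Proficient

Practical: drop 52 → average of remaining 5 = 398/5 = 79.6
Weighted total:
  Safety assessment 68 × 0.08 = 5.44
  Oral exam 49 × 0.06 = 2.94
  Case study 76 × 0.25 = 19
  Applied module 44 × 0.05 = 2.2
  Skills demo 63 × 0.13 = 8.19
  Written test 25 × 0.08 = 2
  Ethics module 97 × 0.18 = 17.46
  Practical 79.6 × 0.17 = 13.532
Sum = 70.762
70.762 is ≥ 66.5 and < 88 → Proficient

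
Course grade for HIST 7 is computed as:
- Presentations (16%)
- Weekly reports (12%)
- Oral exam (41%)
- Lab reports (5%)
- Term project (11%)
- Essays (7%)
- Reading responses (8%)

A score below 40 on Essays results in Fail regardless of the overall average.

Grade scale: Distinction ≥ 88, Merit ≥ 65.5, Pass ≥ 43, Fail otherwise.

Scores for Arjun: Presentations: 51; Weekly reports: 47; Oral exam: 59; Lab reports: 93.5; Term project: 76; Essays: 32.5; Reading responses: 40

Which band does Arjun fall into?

Essays score 32.5 < 40: minimum not met.
Weighted total:
  Presentations 51 × 0.16 = 8.16
  Weekly reports 47 × 0.12 = 5.64
  Oral exam 59 × 0.41 = 24.19
  Lab reports 93.5 × 0.05 = 4.675
  Term project 76 × 0.11 = 8.36
  Essays 32.5 × 0.07 = 2.275
  Reading responses 40 × 0.08 = 3.2
Sum = 56.5
Because the Essays minimum was not met, the result is Fail.

Fail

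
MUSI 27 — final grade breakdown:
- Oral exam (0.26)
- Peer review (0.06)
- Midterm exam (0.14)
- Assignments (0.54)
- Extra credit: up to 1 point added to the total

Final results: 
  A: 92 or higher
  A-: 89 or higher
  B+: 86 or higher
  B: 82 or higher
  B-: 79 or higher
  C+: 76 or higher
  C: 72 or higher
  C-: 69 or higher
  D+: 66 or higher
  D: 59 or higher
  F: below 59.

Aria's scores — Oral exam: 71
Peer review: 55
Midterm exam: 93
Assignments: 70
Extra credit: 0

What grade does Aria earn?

C

Weighted total:
  Oral exam 71 × 0.26 = 18.46
  Peer review 55 × 0.06 = 3.3
  Midterm exam 93 × 0.14 = 13.02
  Assignments 70 × 0.54 = 37.8
Sum = 72.58
Extra credit: 72.58 + 0 = 72.58
72.58 is ≥ 72 and < 76 → C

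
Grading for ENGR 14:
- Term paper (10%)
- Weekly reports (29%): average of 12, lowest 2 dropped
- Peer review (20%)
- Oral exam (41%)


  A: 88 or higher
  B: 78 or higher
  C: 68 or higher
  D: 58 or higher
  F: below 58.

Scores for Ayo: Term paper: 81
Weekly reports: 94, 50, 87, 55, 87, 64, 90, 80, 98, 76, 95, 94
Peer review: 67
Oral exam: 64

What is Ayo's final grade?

C

Weekly reports: drop 50, 55 → average of remaining 10 = 865/10 = 86.5
Weighted total:
  Term paper 81 × 0.1 = 8.1
  Weekly reports 86.5 × 0.29 = 25.085
  Peer review 67 × 0.2 = 13.4
  Oral exam 64 × 0.41 = 26.24
Sum = 72.825
72.825 is ≥ 68 and < 78 → C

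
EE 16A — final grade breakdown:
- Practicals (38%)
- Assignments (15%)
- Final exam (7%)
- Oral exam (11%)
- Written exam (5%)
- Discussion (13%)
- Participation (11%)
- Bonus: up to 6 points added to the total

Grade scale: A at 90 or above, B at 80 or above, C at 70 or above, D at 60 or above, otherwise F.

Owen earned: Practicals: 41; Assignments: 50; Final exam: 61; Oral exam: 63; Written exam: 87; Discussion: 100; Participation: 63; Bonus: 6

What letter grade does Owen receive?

D

Weighted total:
  Practicals 41 × 0.38 = 15.58
  Assignments 50 × 0.15 = 7.5
  Final exam 61 × 0.07 = 4.27
  Oral exam 63 × 0.11 = 6.93
  Written exam 87 × 0.05 = 4.35
  Discussion 100 × 0.13 = 13
  Participation 63 × 0.11 = 6.93
Sum = 58.56
Bonus: 58.56 + 6 = 64.56
64.56 is ≥ 60 and < 70 → D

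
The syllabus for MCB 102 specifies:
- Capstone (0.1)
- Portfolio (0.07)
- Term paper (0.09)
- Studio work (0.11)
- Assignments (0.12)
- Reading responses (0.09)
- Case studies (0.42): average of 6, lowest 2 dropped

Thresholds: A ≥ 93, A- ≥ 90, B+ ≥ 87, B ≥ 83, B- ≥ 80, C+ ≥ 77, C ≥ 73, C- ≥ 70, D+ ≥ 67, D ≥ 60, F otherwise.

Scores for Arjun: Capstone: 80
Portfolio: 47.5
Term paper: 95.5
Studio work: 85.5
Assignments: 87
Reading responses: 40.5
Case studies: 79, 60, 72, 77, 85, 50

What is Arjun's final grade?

C

Case studies: drop 50, 60 → average of remaining 4 = 313/4 = 78.25
Weighted total:
  Capstone 80 × 0.1 = 8
  Portfolio 47.5 × 0.07 = 3.325
  Term paper 95.5 × 0.09 = 8.595
  Studio work 85.5 × 0.11 = 9.405
  Assignments 87 × 0.12 = 10.44
  Reading responses 40.5 × 0.09 = 3.645
  Case studies 78.25 × 0.42 = 32.865
Sum = 76.275
76.275 is ≥ 73 and < 77 → C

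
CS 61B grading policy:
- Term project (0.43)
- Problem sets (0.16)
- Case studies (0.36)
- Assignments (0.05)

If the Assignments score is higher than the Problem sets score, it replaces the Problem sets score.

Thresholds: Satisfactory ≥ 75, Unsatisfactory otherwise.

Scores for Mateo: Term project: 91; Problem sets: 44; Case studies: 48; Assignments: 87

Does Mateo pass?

Unsatisfactory

Assignments (87) > Problem sets (44), so Problem sets counts as 87.
Weighted total:
  Term project 91 × 0.43 = 39.13
  Problem sets 87 × 0.16 = 13.92
  Case studies 48 × 0.36 = 17.28
  Assignments 87 × 0.05 = 4.35
Sum = 74.68
74.68 < 75 → Unsatisfactory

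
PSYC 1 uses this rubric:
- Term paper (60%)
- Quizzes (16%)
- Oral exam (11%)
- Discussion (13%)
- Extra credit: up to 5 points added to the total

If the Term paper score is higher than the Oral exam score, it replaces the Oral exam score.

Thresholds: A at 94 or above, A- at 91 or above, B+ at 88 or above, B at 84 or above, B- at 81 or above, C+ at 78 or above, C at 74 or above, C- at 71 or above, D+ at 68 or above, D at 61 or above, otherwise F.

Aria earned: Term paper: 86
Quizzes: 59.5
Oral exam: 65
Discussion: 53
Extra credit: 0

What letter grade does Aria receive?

Term paper (86) > Oral exam (65), so Oral exam counts as 86.
Weighted total:
  Term paper 86 × 0.6 = 51.6
  Quizzes 59.5 × 0.16 = 9.52
  Oral exam 86 × 0.11 = 9.46
  Discussion 53 × 0.13 = 6.89
Sum = 77.47
Extra credit: 77.47 + 0 = 77.47
77.47 is ≥ 74 and < 78 → C

C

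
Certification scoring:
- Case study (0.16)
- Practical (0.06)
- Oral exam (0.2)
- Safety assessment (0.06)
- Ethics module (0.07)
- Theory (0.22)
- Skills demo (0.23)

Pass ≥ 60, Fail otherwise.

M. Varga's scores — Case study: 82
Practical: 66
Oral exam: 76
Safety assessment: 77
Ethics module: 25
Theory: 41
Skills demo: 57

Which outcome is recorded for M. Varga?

Weighted total:
  Case study 82 × 0.16 = 13.12
  Practical 66 × 0.06 = 3.96
  Oral exam 76 × 0.2 = 15.2
  Safety assessment 77 × 0.06 = 4.62
  Ethics module 25 × 0.07 = 1.75
  Theory 41 × 0.22 = 9.02
  Skills demo 57 × 0.23 = 13.11
Sum = 60.78
60.78 ≥ 60 → Pass

Pass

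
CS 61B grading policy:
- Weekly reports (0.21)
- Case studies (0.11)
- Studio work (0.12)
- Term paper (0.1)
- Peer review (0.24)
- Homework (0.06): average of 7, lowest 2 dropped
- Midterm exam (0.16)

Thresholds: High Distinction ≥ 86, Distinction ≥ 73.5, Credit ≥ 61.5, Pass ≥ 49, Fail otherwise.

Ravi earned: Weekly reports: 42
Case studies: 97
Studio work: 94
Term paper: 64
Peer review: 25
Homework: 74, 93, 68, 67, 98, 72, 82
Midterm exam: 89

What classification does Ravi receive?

Credit

Homework: drop 67, 68 → average of remaining 5 = 419/5 = 83.8
Weighted total:
  Weekly reports 42 × 0.21 = 8.82
  Case studies 97 × 0.11 = 10.67
  Studio work 94 × 0.12 = 11.28
  Term paper 64 × 0.1 = 6.4
  Peer review 25 × 0.24 = 6
  Homework 83.8 × 0.06 = 5.028
  Midterm exam 89 × 0.16 = 14.24
Sum = 62.438
62.438 is ≥ 61.5 and < 73.5 → Credit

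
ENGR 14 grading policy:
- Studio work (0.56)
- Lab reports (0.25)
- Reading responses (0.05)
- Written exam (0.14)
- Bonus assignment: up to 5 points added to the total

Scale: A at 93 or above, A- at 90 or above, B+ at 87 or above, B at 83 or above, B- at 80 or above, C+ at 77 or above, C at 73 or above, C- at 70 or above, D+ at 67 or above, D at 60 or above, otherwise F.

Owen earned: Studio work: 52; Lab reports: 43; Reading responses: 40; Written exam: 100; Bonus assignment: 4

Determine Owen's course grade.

F

Weighted total:
  Studio work 52 × 0.56 = 29.12
  Lab reports 43 × 0.25 = 10.75
  Reading responses 40 × 0.05 = 2
  Written exam 100 × 0.14 = 14
Sum = 55.87
Bonus assignment: 55.87 + 4 = 59.87
59.87 < 60 → F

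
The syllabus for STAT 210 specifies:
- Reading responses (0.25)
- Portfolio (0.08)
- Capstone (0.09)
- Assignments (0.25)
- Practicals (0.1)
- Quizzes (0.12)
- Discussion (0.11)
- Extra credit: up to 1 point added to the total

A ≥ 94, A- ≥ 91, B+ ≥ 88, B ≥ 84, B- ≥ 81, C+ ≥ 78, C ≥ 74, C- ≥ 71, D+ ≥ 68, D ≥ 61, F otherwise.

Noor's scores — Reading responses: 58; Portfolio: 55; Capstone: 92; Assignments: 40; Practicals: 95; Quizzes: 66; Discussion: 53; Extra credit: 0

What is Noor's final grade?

F

Weighted total:
  Reading responses 58 × 0.25 = 14.5
  Portfolio 55 × 0.08 = 4.4
  Capstone 92 × 0.09 = 8.28
  Assignments 40 × 0.25 = 10
  Practicals 95 × 0.1 = 9.5
  Quizzes 66 × 0.12 = 7.92
  Discussion 53 × 0.11 = 5.83
Sum = 60.43
Extra credit: 60.43 + 0 = 60.43
60.43 < 61 → F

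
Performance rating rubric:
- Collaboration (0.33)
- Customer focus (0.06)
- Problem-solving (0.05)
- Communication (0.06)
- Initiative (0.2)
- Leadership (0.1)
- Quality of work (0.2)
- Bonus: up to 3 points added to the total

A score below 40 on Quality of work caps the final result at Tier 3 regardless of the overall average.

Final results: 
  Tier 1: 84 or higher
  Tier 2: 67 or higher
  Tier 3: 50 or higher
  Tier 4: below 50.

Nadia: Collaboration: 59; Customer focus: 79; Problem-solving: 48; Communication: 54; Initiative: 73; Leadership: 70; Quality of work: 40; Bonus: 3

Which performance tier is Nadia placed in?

Quality of work score 40 ≥ 40: minimum met.
Weighted total:
  Collaboration 59 × 0.33 = 19.47
  Customer focus 79 × 0.06 = 4.74
  Problem-solving 48 × 0.05 = 2.4
  Communication 54 × 0.06 = 3.24
  Initiative 73 × 0.2 = 14.6
  Leadership 70 × 0.1 = 7
  Quality of work 40 × 0.2 = 8
Sum = 59.45
Bonus: 59.45 + 3 = 62.45
62.45 is ≥ 50 and < 67 → Tier 3

Tier 3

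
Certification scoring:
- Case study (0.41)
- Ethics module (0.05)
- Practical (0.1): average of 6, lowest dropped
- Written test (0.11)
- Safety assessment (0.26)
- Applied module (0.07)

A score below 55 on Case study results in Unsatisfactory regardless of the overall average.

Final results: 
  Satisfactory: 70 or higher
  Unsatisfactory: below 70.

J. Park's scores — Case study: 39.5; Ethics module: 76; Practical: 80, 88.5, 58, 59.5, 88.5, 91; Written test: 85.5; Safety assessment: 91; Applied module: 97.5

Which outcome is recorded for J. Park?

Unsatisfactory

Practical: drop 58 → average of remaining 5 = 407.5/5 = 81.5
Case study score 39.5 < 55: minimum not met.
Weighted total:
  Case study 39.5 × 0.41 = 16.195
  Ethics module 76 × 0.05 = 3.8
  Practical 81.5 × 0.1 = 8.15
  Written test 85.5 × 0.11 = 9.405
  Safety assessment 91 × 0.26 = 23.66
  Applied module 97.5 × 0.07 = 6.825
Sum = 68.035
Because the Case study minimum was not met, the result is Unsatisfactory.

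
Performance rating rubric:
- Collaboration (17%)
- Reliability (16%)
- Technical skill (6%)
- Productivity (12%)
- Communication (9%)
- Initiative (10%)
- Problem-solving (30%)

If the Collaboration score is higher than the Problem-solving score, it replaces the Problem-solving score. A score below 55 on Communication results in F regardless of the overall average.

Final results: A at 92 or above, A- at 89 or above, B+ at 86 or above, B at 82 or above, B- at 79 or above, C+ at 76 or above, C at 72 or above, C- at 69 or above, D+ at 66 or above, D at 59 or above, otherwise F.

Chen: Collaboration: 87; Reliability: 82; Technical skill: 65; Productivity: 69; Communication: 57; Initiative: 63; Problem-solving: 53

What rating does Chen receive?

C+

Collaboration (87) > Problem-solving (53), so Problem-solving counts as 87.
Communication score 57 ≥ 55: minimum met.
Weighted total:
  Collaboration 87 × 0.17 = 14.79
  Reliability 82 × 0.16 = 13.12
  Technical skill 65 × 0.06 = 3.9
  Productivity 69 × 0.12 = 8.28
  Communication 57 × 0.09 = 5.13
  Initiative 63 × 0.1 = 6.3
  Problem-solving 87 × 0.3 = 26.1
Sum = 77.62
77.62 is ≥ 76 and < 79 → C+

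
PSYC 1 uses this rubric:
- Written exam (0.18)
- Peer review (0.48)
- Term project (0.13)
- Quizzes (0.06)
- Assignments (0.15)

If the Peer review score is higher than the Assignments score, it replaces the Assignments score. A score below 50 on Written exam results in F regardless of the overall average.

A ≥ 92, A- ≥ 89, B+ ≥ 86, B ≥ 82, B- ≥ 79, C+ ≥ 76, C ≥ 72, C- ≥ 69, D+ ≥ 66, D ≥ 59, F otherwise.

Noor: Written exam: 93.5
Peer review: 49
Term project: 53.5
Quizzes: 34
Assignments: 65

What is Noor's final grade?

Peer review (49) ≤ Assignments (65), so Assignments stays at 65.
Written exam score 93.5 ≥ 50: minimum met.
Weighted total:
  Written exam 93.5 × 0.18 = 16.83
  Peer review 49 × 0.48 = 23.52
  Term project 53.5 × 0.13 = 6.955
  Quizzes 34 × 0.06 = 2.04
  Assignments 65 × 0.15 = 9.75
Sum = 59.095
59.095 is ≥ 59 and < 66 → D

D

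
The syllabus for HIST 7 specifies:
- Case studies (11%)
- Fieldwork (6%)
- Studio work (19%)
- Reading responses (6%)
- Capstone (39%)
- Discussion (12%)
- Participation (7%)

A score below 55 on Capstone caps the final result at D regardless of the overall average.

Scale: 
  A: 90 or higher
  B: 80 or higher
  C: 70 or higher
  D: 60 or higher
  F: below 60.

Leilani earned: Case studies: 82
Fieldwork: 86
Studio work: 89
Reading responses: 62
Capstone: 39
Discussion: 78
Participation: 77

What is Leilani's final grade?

Capstone score 39 < 55: minimum not met.
Weighted total:
  Case studies 82 × 0.11 = 9.02
  Fieldwork 86 × 0.06 = 5.16
  Studio work 89 × 0.19 = 16.91
  Reading responses 62 × 0.06 = 3.72
  Capstone 39 × 0.39 = 15.21
  Discussion 78 × 0.12 = 9.36
  Participation 77 × 0.07 = 5.39
Sum = 64.77
64.77 would be D; cap at D applies → D.

D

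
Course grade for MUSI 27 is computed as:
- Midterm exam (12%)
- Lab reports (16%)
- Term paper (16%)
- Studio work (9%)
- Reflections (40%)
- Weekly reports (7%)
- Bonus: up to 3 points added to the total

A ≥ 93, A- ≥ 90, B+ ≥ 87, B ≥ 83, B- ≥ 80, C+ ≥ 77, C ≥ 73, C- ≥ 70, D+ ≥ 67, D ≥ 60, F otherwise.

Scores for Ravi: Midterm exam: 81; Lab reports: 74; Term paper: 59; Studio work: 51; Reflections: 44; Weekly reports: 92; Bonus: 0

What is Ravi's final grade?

F

Weighted total:
  Midterm exam 81 × 0.12 = 9.72
  Lab reports 74 × 0.16 = 11.84
  Term paper 59 × 0.16 = 9.44
  Studio work 51 × 0.09 = 4.59
  Reflections 44 × 0.4 = 17.6
  Weekly reports 92 × 0.07 = 6.44
Sum = 59.63
Bonus: 59.63 + 0 = 59.63
59.63 < 60 → F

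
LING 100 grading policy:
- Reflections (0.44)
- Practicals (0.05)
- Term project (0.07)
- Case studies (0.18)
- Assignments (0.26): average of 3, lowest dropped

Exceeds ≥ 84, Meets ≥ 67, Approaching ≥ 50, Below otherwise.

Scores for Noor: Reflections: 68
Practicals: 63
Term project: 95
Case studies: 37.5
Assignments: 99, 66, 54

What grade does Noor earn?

Assignments: drop 54 → average of remaining 2 = 165/2 = 82.5
Weighted total:
  Reflections 68 × 0.44 = 29.92
  Practicals 63 × 0.05 = 3.15
  Term project 95 × 0.07 = 6.65
  Case studies 37.5 × 0.18 = 6.75
  Assignments 82.5 × 0.26 = 21.45
Sum = 67.92
67.92 is ≥ 67 and < 84 → Meets

Meets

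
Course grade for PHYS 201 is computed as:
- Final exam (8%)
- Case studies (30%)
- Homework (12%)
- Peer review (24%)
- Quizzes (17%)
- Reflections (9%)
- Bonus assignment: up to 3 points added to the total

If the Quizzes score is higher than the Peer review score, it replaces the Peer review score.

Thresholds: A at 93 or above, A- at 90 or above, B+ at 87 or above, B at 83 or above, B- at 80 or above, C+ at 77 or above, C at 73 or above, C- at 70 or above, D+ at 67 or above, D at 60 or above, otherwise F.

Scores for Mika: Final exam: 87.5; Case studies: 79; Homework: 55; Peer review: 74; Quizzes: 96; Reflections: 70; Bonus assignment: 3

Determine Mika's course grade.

B

Quizzes (96) > Peer review (74), so Peer review counts as 96.
Weighted total:
  Final exam 87.5 × 0.08 = 7
  Case studies 79 × 0.3 = 23.7
  Homework 55 × 0.12 = 6.6
  Peer review 96 × 0.24 = 23.04
  Quizzes 96 × 0.17 = 16.32
  Reflections 70 × 0.09 = 6.3
Sum = 82.96
Bonus assignment: 82.96 + 3 = 85.96
85.96 is ≥ 83 and < 87 → B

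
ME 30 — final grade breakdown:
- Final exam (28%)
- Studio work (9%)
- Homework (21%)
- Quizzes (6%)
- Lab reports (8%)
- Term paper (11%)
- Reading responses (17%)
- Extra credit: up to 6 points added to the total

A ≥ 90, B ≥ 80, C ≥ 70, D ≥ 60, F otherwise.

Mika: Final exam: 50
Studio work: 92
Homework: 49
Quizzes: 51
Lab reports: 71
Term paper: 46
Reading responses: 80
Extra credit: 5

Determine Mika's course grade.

Weighted total:
  Final exam 50 × 0.28 = 14
  Studio work 92 × 0.09 = 8.28
  Homework 49 × 0.21 = 10.29
  Quizzes 51 × 0.06 = 3.06
  Lab reports 71 × 0.08 = 5.68
  Term paper 46 × 0.11 = 5.06
  Reading responses 80 × 0.17 = 13.6
Sum = 59.97
Extra credit: 59.97 + 5 = 64.97
64.97 is ≥ 60 and < 70 → D

D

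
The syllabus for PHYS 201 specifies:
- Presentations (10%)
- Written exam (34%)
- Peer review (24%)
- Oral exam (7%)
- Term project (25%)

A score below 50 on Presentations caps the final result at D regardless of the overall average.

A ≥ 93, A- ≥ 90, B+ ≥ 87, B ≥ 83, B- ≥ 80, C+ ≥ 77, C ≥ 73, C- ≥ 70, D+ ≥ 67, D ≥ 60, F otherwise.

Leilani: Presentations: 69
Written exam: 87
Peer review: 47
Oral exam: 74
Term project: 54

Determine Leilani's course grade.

Presentations score 69 ≥ 50: minimum met.
Weighted total:
  Presentations 69 × 0.1 = 6.9
  Written exam 87 × 0.34 = 29.58
  Peer review 47 × 0.24 = 11.28
  Oral exam 74 × 0.07 = 5.18
  Term project 54 × 0.25 = 13.5
Sum = 66.44
66.44 is ≥ 60 and < 67 → D

D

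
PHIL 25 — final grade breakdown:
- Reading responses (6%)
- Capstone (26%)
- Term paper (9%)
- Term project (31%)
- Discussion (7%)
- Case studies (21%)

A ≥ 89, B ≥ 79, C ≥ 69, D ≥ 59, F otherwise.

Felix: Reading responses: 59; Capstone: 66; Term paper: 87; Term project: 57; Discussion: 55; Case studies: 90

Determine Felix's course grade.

Weighted total:
  Reading responses 59 × 0.06 = 3.54
  Capstone 66 × 0.26 = 17.16
  Term paper 87 × 0.09 = 7.83
  Term project 57 × 0.31 = 17.67
  Discussion 55 × 0.07 = 3.85
  Case studies 90 × 0.21 = 18.9
Sum = 68.95
68.95 is ≥ 59 and < 69 → D

D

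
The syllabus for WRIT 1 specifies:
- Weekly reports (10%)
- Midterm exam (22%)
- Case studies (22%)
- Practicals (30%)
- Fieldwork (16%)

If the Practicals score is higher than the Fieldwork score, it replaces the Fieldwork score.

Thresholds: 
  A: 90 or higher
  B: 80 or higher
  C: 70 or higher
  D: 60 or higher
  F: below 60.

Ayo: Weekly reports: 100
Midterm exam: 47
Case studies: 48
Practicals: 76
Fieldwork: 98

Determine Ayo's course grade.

Practicals (76) ≤ Fieldwork (98), so Fieldwork stays at 98.
Weighted total:
  Weekly reports 100 × 0.1 = 10
  Midterm exam 47 × 0.22 = 10.34
  Case studies 48 × 0.22 = 10.56
  Practicals 76 × 0.3 = 22.8
  Fieldwork 98 × 0.16 = 15.68
Sum = 69.38
69.38 is ≥ 60 and < 70 → D

D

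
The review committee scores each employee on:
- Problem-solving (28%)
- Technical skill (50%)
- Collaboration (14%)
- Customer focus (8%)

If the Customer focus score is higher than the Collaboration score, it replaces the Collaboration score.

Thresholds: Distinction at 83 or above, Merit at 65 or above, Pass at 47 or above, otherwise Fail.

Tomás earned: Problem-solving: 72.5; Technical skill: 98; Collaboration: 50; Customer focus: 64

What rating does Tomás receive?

Customer focus (64) > Collaboration (50), so Collaboration counts as 64.
Weighted total:
  Problem-solving 72.5 × 0.28 = 20.3
  Technical skill 98 × 0.5 = 49
  Collaboration 64 × 0.14 = 8.96
  Customer focus 64 × 0.08 = 5.12
Sum = 83.38
83.38 ≥ 83 → Distinction

Distinction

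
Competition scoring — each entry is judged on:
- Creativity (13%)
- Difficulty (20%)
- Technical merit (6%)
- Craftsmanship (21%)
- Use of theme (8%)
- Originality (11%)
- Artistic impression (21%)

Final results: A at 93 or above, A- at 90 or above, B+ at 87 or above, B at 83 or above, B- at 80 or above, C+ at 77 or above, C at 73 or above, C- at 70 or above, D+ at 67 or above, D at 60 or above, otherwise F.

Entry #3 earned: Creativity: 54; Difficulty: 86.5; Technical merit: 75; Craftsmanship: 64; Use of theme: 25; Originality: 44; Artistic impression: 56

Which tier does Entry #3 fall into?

D

Weighted total:
  Creativity 54 × 0.13 = 7.02
  Difficulty 86.5 × 0.2 = 17.3
  Technical merit 75 × 0.06 = 4.5
  Craftsmanship 64 × 0.21 = 13.44
  Use of theme 25 × 0.08 = 2
  Originality 44 × 0.11 = 4.84
  Artistic impression 56 × 0.21 = 11.76
Sum = 60.86
60.86 is ≥ 60 and < 67 → D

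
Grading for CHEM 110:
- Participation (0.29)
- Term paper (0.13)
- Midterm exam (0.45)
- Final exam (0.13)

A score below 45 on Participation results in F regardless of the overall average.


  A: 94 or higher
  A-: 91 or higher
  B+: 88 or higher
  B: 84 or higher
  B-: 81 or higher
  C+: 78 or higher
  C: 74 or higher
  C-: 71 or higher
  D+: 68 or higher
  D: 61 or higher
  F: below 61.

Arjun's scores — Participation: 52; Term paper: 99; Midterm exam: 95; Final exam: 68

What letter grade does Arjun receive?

Participation score 52 ≥ 45: minimum met.
Weighted total:
  Participation 52 × 0.29 = 15.08
  Term paper 99 × 0.13 = 12.87
  Midterm exam 95 × 0.45 = 42.75
  Final exam 68 × 0.13 = 8.84
Sum = 79.54
79.54 is ≥ 78 and < 81 → C+

C+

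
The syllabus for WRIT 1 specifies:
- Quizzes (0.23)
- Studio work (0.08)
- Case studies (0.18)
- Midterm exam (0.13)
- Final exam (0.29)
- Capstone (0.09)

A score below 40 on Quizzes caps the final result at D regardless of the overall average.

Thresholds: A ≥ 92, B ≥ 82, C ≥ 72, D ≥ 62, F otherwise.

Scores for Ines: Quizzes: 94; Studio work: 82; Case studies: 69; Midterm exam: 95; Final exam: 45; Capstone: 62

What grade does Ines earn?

Quizzes score 94 ≥ 40: minimum met.
Weighted total:
  Quizzes 94 × 0.23 = 21.62
  Studio work 82 × 0.08 = 6.56
  Case studies 69 × 0.18 = 12.42
  Midterm exam 95 × 0.13 = 12.35
  Final exam 45 × 0.29 = 13.05
  Capstone 62 × 0.09 = 5.58
Sum = 71.58
71.58 is ≥ 62 and < 72 → D

D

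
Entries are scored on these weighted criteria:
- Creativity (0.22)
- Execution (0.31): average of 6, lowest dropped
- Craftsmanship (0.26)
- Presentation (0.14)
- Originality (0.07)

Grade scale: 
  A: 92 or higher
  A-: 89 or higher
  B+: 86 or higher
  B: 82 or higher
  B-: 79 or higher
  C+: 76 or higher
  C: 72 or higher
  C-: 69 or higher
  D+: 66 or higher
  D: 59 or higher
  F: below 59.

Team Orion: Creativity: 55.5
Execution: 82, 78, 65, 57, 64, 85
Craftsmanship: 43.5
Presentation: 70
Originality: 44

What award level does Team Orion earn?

D

Execution: drop 57 → average of remaining 5 = 374/5 = 74.8
Weighted total:
  Creativity 55.5 × 0.22 = 12.21
  Execution 74.8 × 0.31 = 23.188
  Craftsmanship 43.5 × 0.26 = 11.31
  Presentation 70 × 0.14 = 9.8
  Originality 44 × 0.07 = 3.08
Sum = 59.588
59.588 is ≥ 59 and < 66 → D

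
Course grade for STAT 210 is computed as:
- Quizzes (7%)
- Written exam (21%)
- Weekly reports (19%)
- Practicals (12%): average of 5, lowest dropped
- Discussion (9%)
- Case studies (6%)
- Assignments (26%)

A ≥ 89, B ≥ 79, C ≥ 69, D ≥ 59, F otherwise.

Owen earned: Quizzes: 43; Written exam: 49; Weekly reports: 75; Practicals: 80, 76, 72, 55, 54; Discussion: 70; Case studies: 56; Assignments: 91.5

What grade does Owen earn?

Practicals: drop 54 → average of remaining 4 = 283/4 = 70.75
Weighted total:
  Quizzes 43 × 0.07 = 3.01
  Written exam 49 × 0.21 = 10.29
  Weekly reports 75 × 0.19 = 14.25
  Practicals 70.75 × 0.12 = 8.49
  Discussion 70 × 0.09 = 6.3
  Case studies 56 × 0.06 = 3.36
  Assignments 91.5 × 0.26 = 23.79
Sum = 69.49
69.49 is ≥ 69 and < 79 → C

C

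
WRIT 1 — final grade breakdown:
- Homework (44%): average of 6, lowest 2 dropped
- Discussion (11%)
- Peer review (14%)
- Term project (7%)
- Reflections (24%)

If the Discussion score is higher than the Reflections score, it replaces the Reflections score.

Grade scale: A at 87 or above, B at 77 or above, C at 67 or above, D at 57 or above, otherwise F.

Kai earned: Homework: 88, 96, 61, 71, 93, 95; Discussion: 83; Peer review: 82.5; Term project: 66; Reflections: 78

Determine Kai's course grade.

Homework: drop 61, 71 → average of remaining 4 = 372/4 = 93
Discussion (83) > Reflections (78), so Reflections counts as 83.
Weighted total:
  Homework 93 × 0.44 = 40.92
  Discussion 83 × 0.11 = 9.13
  Peer review 82.5 × 0.14 = 11.55
  Term project 66 × 0.07 = 4.62
  Reflections 83 × 0.24 = 19.92
Sum = 86.14
86.14 is ≥ 77 and < 87 → B

B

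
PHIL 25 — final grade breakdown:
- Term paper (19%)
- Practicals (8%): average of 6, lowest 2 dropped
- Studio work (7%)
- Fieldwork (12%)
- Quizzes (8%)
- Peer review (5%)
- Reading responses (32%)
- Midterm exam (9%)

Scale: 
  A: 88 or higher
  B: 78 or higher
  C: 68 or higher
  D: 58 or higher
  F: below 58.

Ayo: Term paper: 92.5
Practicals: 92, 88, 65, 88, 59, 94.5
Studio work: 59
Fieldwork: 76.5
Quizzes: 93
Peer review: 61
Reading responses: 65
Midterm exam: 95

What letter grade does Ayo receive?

Practicals: drop 59, 65 → average of remaining 4 = 362.5/4 = 90.625
Weighted total:
  Term paper 92.5 × 0.19 = 17.575
  Practicals 90.625 × 0.08 = 7.25
  Studio work 59 × 0.07 = 4.13
  Fieldwork 76.5 × 0.12 = 9.18
  Quizzes 93 × 0.08 = 7.44
  Peer review 61 × 0.05 = 3.05
  Reading responses 65 × 0.32 = 20.8
  Midterm exam 95 × 0.09 = 8.55
Sum = 77.975
77.975 is ≥ 68 and < 78 → C

C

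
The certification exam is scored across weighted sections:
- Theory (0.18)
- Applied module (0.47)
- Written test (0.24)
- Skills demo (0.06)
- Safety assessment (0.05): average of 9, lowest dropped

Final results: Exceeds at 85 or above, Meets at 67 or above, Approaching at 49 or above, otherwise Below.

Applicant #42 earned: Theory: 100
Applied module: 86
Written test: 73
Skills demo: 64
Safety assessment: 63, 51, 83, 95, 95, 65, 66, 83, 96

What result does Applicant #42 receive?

Meets

Safety assessment: drop 51 → average of remaining 8 = 646/8 = 80.75
Weighted total:
  Theory 100 × 0.18 = 18
  Applied module 86 × 0.47 = 40.42
  Written test 73 × 0.24 = 17.52
  Skills demo 64 × 0.06 = 3.84
  Safety assessment 80.75 × 0.05 = 4.0375
Sum = 83.8175
83.8175 is ≥ 67 and < 85 → Meets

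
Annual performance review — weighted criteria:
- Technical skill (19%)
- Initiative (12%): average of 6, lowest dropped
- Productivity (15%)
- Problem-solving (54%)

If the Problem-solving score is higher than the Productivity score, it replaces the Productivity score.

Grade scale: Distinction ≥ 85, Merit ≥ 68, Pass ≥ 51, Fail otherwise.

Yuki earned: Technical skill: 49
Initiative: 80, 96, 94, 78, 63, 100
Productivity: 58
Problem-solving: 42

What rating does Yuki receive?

Initiative: drop 63 → average of remaining 5 = 448/5 = 89.6
Problem-solving (42) ≤ Productivity (58), so Productivity stays at 58.
Weighted total:
  Technical skill 49 × 0.19 = 9.31
  Initiative 89.6 × 0.12 = 10.752
  Productivity 58 × 0.15 = 8.7
  Problem-solving 42 × 0.54 = 22.68
Sum = 51.442
51.442 is ≥ 51 and < 68 → Pass

Pass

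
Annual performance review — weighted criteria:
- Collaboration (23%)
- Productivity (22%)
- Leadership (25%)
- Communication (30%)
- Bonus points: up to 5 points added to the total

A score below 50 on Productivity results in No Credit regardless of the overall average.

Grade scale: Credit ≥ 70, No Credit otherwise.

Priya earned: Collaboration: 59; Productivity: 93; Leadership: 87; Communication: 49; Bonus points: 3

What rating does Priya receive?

Productivity score 93 ≥ 50: minimum met.
Weighted total:
  Collaboration 59 × 0.23 = 13.57
  Productivity 93 × 0.22 = 20.46
  Leadership 87 × 0.25 = 21.75
  Communication 49 × 0.3 = 14.7
Sum = 70.48
Bonus points: 70.48 + 3 = 73.48
73.48 ≥ 70 → Credit

Credit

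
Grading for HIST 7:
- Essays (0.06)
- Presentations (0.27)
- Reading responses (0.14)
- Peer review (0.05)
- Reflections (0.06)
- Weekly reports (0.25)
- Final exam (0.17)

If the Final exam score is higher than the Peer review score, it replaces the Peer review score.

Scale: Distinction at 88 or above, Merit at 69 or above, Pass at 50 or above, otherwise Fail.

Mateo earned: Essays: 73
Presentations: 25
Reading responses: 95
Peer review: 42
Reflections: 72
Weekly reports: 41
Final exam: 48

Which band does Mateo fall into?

Final exam (48) > Peer review (42), so Peer review counts as 48.
Weighted total:
  Essays 73 × 0.06 = 4.38
  Presentations 25 × 0.27 = 6.75
  Reading responses 95 × 0.14 = 13.3
  Peer review 48 × 0.05 = 2.4
  Reflections 72 × 0.06 = 4.32
  Weekly reports 41 × 0.25 = 10.25
  Final exam 48 × 0.17 = 8.16
Sum = 49.56
49.56 < 50 → Fail

Fail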